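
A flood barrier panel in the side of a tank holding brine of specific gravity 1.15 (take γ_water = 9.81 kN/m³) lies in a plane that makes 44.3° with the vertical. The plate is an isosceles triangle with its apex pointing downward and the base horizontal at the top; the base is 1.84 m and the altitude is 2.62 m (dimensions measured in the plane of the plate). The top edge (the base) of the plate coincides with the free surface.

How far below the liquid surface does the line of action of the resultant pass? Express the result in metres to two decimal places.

h_p = 0.94 m

γ = 1.15 × 9.81 = 11.2815 kN/m³.
The plate makes 44.3° with the vertical, i.e. θ = 90° − 44.3° = 45.7° to the horizontal. Measuring y along the incline from the free-surface line, vertical depth h = y·sinθ with sinθ = 0.715693.
With the apex down, the centroid sits h/3 = 2.62/3 = 0.873333 m below the base (the top edge), so y_c = 0.873333 m and h_c = 0.873333 × 0.715693 = 0.625038 m.
A = ½ × 1.84 × 2.62 = 2.4104 m².
Resultant F = γ·h_c·A = 11.2815 × 0.625038 × 2.4104 = 16.9966 kN.
I_c = b·h³/36 = 1.84 × 2.62³/36 = 0.919219 m⁴.
Centre of pressure: y_p = y_c + I_c/(y_c·A) = 0.873333 + 0.919219/(0.873333 × 2.4104) = 0.873333 + 0.436667 = 1.31 m along the plane.
Vertically, h_p = y_p·sinθ = 1.31 × 0.715693 = 0.937558 m.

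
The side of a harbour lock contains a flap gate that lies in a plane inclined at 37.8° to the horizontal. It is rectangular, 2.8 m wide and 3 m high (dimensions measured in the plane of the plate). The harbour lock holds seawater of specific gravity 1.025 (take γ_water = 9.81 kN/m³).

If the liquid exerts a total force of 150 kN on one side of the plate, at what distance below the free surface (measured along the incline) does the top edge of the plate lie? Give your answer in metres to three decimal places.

y_top ≈ 1.398 m

γ = 1.025 × 9.81 = 10.05525 kN/m³.
A = 2.8 × 3 = 8.4 m².
From F = γ·h_c·A, the centroid depth is h_c = 150/(10.05525 × 8.4) = 1.7759 m.
Let θ = 37.8° be the plate's angle to the horizontal; measure y along the incline from where the plane meets the free surface. Vertical depth h = y·sinθ with sinθ = 0.612907.
Along the incline, y_c = h_c/sinθ = 1.7759/0.612907 = 2.8975 m.
The centroid lies 3/2 = 1.5 m below the top edge, so the top edge sits at y_top = 2.8975 − 1.5 = 1.3975 m along the incline.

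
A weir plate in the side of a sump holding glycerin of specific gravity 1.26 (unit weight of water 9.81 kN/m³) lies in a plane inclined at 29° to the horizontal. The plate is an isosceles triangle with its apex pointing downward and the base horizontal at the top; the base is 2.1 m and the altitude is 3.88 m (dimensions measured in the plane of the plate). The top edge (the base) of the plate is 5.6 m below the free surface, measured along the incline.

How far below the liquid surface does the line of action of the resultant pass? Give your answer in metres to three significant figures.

h_p = 3.40 m

γ = 1.26 × 9.81 = 12.3606 kN/m³.
Let θ = 29° be the plate's angle to the horizontal; measure y along the incline from where the plane meets the free surface. Vertical depth h = y·sinθ with sinθ = 0.484810.
With the apex down, the centroid sits h/3 = 3.88/3 = 1.29333 m below the base (the top edge), so y_c = 5.6 + 1.29333 = 6.89333 m and h_c = 6.89333 × 0.484810 = 3.34196 m.
A = ½ × 2.1 × 3.88 = 4.074 m².
Resultant F = γ·h_c·A = 12.3606 × 3.34196 × 4.074 = 168.291 kN.
I_c = b·h³/36 = 2.1 × 3.88³/36 = 3.40731 m⁴.
Centre of pressure: y_p = y_c + I_c/(y_c·A) = 6.89333 + 3.40731/(6.89333 × 4.074) = 6.89333 + 0.121328 = 7.01466 m along the plane.
Vertically, h_p = y_p·sinθ = 7.01466 × 0.484810 = 3.40078 m.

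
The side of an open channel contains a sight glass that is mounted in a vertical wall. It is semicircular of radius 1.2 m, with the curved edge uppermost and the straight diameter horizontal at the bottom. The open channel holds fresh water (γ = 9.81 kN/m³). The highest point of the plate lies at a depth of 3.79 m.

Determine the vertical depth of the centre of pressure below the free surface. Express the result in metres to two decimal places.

γ = 9.81 kN/m³.
The centroid lies 4r/(3π) = 0.509296 m above the diameter, so r − 4r/(3π) = 1.2 − 0.509296 = 0.690704 m below the topmost point, so the centroid depth is h_c = 3.79 + 0.690704 = 4.4807 m.
A = πr²/2 = π × 1.2²/2 = 2.26195 m².
Resultant F = γ·h_c·A = 9.81 × 4.4807 × 2.26195 = 99.4255 kN.
I_c = (π/8 − 8/(9π))·r⁴ = 0.109757 × 1.2⁴ = 0.227592 m⁴.
Centre of pressure: y_p = y_c + I_c/(y_c·A) = 4.4807 + 0.227592/(4.4807 × 2.26195) = 4.4807 + 0.0224558 = 4.50316 m along the plane.

h_p = 4.50 m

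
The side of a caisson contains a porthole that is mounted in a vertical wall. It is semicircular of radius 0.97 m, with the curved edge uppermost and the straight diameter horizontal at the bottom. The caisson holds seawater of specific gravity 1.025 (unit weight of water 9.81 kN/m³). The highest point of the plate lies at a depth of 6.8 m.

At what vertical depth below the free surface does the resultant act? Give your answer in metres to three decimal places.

γ = 1.025 × 9.81 = 10.05525 kN/m³.
The centroid lies 4r/(3π) = 0.411681 m above the diameter, so r − 4r/(3π) = 0.97 − 0.411681 = 0.558319 m below the topmost point, so the centroid depth is h_c = 6.8 + 0.558319 = 7.35832 m.
A = πr²/2 = π × 0.97²/2 = 1.47796 m².
Resultant F = γ·h_c·A = 10.05525 × 7.35832 × 1.47796 = 109.354 kN.
I_c = (π/8 − 8/(9π))·r⁴ = 0.109757 × 0.97⁴ = 0.0971671 m⁴.
Centre of pressure: y_p = y_c + I_c/(y_c·A) = 7.35832 + 0.0971671/(7.35832 × 1.47796) = 7.35832 + 0.00893466 = 7.36725 m along the plane.

h_p = 7.367 m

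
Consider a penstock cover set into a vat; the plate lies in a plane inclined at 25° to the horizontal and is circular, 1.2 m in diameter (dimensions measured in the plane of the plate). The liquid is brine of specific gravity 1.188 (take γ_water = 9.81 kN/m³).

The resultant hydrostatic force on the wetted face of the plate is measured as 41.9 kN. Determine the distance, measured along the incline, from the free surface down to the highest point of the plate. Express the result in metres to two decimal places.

y_top ≈ 6.92 m

γ = 1.188 × 9.81 = 11.65428 kN/m³.
A = π(0.6)² = 1.13097 m².
From F = γ·h_c·A, the centroid depth is h_c = 41.9/(11.65428 × 1.13097) = 3.1789 m.
Let θ = 25° be the plate's angle to the horizontal; measure y along the incline from where the plane meets the free surface. Vertical depth h = y·sinθ with sinθ = 0.422618.
Along the incline, y_c = h_c/sinθ = 3.1789/0.422618 = 7.52192 m.
The centroid is at the centre, 0.6 m below the top of the plate, so the highest point sits at y_top = 7.52192 − 0.6 = 6.92192 m along the incline.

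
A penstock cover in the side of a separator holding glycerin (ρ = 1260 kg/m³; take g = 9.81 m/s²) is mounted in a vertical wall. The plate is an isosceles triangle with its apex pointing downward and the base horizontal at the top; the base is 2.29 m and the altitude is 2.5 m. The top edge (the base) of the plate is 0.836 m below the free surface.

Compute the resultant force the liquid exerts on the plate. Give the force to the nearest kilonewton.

F ≈ 59 kN

γ = ρg = 1260 × 9.81 / 1000 = 12.3606 kN/m³.
With the apex down, the centroid sits h/3 = 2.5/3 = 0.833333 m below the base (the top edge), so the centroid depth is h_c = 0.836 + 0.833333 = 1.66933 m.
A = ½ × 2.29 × 2.5 = 2.8625 m².
Resultant F = γ·h_c·A = 12.3606 × 1.66933 × 2.8625 = 59.0646 kN.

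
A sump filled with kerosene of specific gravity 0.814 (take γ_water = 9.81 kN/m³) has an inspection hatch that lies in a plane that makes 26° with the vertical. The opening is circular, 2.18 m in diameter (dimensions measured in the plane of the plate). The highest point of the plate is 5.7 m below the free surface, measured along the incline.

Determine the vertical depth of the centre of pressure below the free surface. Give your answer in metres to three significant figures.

h_p = 6.14 m

γ = 0.814 × 9.81 = 7.98534 kN/m³.
The plate makes 26° with the vertical, i.e. θ = 90° − 26° = 64° to the horizontal. Measuring y along the incline from the free-surface line, vertical depth h = y·sinθ with sinθ = 0.898794.
The centroid is at the centre, 1.09 m below the top of the plate, so y_c = 5.7 + 1.09 = 6.79 m and h_c = 6.79 × 0.898794 = 6.10281 m.
A = π(1.09)² = 3.73253 m².
Resultant F = γ·h_c·A = 7.98534 × 6.10281 × 3.73253 = 181.897 kN.
I_c = πr⁴/4 = π × 1.09⁴/4 = 1.10865 m⁴.
Centre of pressure: y_p = y_c + I_c/(y_c·A) = 6.79 + 1.10865/(6.79 × 3.73253) = 6.79 + 0.0437443 = 6.83374 m along the plane.
Vertically, h_p = y_p·sinθ = 6.83374 × 0.898794 = 6.14212 m.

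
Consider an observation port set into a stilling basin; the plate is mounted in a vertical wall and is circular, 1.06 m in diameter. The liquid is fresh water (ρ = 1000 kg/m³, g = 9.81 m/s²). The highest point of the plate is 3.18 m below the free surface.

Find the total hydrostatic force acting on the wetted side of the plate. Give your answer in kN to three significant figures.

F ≈ 32.1 kN

γ = ρg = 1000 × 9.81 = 9810 N/m³ = 9.81 kN/m³.
The centroid is at the centre, 0.53 m below the top of the plate, so the centroid depth is h_c = 3.18 + 0.53 = 3.71 m.
A = π(0.53)² = 0.882473 m².
Resultant F = γ·h_c·A = 9.81 × 3.71 × 0.882473 = 32.1177 kN.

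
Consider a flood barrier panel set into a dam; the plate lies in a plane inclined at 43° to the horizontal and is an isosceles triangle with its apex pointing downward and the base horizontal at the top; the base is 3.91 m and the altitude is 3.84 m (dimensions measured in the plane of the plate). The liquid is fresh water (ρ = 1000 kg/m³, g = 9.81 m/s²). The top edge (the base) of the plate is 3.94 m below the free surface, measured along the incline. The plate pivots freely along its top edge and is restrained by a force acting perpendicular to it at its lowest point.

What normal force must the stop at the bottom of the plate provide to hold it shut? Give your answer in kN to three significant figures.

γ = ρg = 1000 × 9.81 = 9810 N/m³ = 9.81 kN/m³.
Let θ = 43° be the plate's angle to the horizontal; measure y along the incline from where the plane meets the free surface. Vertical depth h = y·sinθ with sinθ = 0.681998.
With the apex down, the centroid sits h/3 = 3.84/3 = 1.28 m below the base (the top edge), so y_c = 3.94 + 1.28 = 5.22 m and h_c = 5.22 × 0.681998 = 3.56003 m.
A = ½ × 3.91 × 3.84 = 7.5072 m².
Resultant F = γ·h_c·A = 9.81 × 3.56003 × 7.5072 = 262.181 kN.
I_c = b·h³/36 = 3.91 × 3.84³/36 = 6.1499 m⁴.
Centre of pressure: y_p = y_c + I_c/(y_c·A) = 5.22 + 6.1499/(5.22 × 7.5072) = 5.22 + 0.156935 = 5.37693 m along the plane.
The resultant acts 1.28 + 0.156935 = 1.43694 m (along the plate) below the hinge at the top edge, so the moment about the hinge is M = F × 1.43694 = 262.181 × 1.43694 = 376.738 kN·m.
A normal force at the bottom, 3.84 m from the hinge, must supply this moment: P = 376.738/3.84 = 98.1089 kN.

P ≈ 98.1 kN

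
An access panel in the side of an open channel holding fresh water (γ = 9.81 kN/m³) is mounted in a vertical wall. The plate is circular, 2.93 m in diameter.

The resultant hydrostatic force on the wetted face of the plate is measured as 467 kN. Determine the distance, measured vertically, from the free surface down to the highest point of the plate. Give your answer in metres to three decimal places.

d_top ≈ 5.595 m

γ = 9.81 kN/m³.
A = π(1.465)² = 6.74256 m².
From F = γ·h_c·A, the centroid depth is h_c = 467/(9.81 × 6.74256) = 7.0603 m.
The centroid is at the centre, 1.465 m below the top of the plate, so the highest point sits at h_top = 7.0603 − 1.465 = 5.5953 m below the surface.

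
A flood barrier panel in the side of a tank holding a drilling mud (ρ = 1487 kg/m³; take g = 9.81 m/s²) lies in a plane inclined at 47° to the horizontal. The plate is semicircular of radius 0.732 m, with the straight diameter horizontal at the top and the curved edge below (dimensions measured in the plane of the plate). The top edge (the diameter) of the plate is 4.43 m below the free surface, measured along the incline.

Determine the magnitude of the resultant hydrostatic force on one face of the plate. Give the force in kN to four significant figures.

γ = ρg = 1487 × 9.81 / 1000 = 14.58747 kN/m³.
Let θ = 47° be the plate's angle to the horizontal; measure y along the incline from where the plane meets the free surface. Vertical depth h = y·sinθ with sinθ = 0.731354.
The centroid of a semicircle lies 4r/(3π) = 0.31067 m from the diameter, here below the top edge, so y_c = 4.43 + 0.31067 = 4.74067 m and h_c = 4.74067 × 0.731354 = 3.46711 m.
A = πr²/2 = π × 0.732²/2 = 0.84167 m².
Resultant F = γ·h_c·A = 14.58747 × 3.46711 × 0.84167 = 42.5686 kN.

F ≈ 42.57 kN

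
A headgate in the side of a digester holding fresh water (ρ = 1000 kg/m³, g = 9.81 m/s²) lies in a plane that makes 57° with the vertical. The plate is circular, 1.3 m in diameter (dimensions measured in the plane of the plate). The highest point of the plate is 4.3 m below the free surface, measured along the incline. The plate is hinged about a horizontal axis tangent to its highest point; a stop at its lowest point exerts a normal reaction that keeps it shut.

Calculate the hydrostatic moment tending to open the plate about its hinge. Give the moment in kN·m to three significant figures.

γ = ρg = 1000 × 9.81 = 9810 N/m³ = 9.81 kN/m³.
The plate makes 57° with the vertical, i.e. θ = 90° − 57° = 33° to the horizontal. Measuring y along the incline from the free-surface line, vertical depth h = y·sinθ with sinθ = 0.544639.
The centroid is at the centre, 0.65 m below the top of the plate, so y_c = 4.3 + 0.65 = 4.95 m and h_c = 4.95 × 0.544639 = 2.69596 m.
A = π(0.65)² = 1.32732 m².
Resultant F = γ·h_c·A = 9.81 × 2.69596 × 1.32732 = 35.1041 kN.
I_c = πr⁴/4 = π × 0.65⁴/4 = 0.140198 m⁴.
Centre of pressure: y_p = y_c + I_c/(y_c·A) = 4.95 + 0.140198/(4.95 × 1.32732) = 4.95 + 0.0213384 = 4.97134 m along the plane.
The resultant acts 0.65 + 0.0213384 = 0.671338 m (along the plate) below the hinge at the top edge, so the moment about the hinge is M = F × 0.671338 = 35.1041 × 0.671338 = 23.5667 kN·m.

M ≈ 23.6 kN·m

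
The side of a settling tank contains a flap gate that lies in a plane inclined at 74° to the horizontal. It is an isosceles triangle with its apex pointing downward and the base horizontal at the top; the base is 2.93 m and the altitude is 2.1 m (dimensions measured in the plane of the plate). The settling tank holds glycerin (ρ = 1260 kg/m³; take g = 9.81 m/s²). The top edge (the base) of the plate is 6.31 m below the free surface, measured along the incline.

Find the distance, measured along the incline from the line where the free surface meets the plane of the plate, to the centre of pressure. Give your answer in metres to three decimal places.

y_p = 7.045 m

γ = ρg = 1260 × 9.81 / 1000 = 12.3606 kN/m³.
Let θ = 74° be the plate's angle to the horizontal; measure y along the incline from where the plane meets the free surface. Vertical depth h = y·sinθ with sinθ = 0.961262.
With the apex down, the centroid sits h/3 = 2.1/3 = 0.7 m below the base (the top edge), so y_c = 6.31 + 0.7 = 7.01 m and h_c = 7.01 × 0.961262 = 6.73845 m.
A = ½ × 2.93 × 2.1 = 3.0765 m².
Resultant F = γ·h_c·A = 12.3606 × 6.73845 × 3.0765 = 256.246 kN.
I_c = b·h³/36 = 2.93 × 2.1³/36 = 0.753743 m⁴.
Centre of pressure: y_p = y_c + I_c/(y_c·A) = 7.01 + 0.753743/(7.01 × 3.0765) = 7.01 + 0.0349501 = 7.04495 m along the plane.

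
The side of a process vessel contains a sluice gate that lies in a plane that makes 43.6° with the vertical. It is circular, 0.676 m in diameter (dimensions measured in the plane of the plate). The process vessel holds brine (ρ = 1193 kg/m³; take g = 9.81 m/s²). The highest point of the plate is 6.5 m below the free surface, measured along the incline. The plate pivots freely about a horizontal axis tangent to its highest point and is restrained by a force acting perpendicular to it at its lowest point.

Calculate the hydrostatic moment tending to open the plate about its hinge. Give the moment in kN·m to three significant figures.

γ = ρg = 1193 × 9.81 / 1000 = 11.70333 kN/m³.
The plate makes 43.6° with the vertical, i.e. θ = 90° − 43.6° = 46.4° to the horizontal. Measuring y along the incline from the free-surface line, vertical depth h = y·sinθ with sinθ = 0.724172.
The centroid is at the centre, 0.338 m below the top of the plate, so y_c = 6.5 + 0.338 = 6.838 m and h_c = 6.838 × 0.724172 = 4.95189 m.
A = π(0.338)² = 0.358908 m².
Resultant F = γ·h_c·A = 11.70333 × 4.95189 × 0.358908 = 20.8 kN.
I_c = πr⁴/4 = π × 0.338⁴/4 = 0.0102508 m⁴.
Centre of pressure: y_p = y_c + I_c/(y_c·A) = 6.838 + 0.0102508/(6.838 × 0.358908) = 6.838 + 0.00417682 = 6.84218 m along the plane.
The resultant acts 0.338 + 0.00417682 = 0.342177 m (along the plate) below the hinge at the top edge, so the moment about the hinge is M = F × 0.342177 = 20.8 × 0.342177 = 7.11728 kN·m.

M ≈ 7.12 kN·m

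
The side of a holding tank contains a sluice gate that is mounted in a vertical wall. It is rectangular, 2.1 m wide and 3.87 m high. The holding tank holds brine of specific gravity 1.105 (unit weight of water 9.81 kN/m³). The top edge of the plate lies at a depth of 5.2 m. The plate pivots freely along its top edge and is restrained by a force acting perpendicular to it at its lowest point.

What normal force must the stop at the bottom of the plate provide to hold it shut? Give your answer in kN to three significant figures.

γ = 1.105 × 9.81 = 10.84005 kN/m³.
The centroid lies 3.87/2 = 1.935 m below the top edge, so the centroid depth is h_c = 5.2 + 1.935 = 7.135 m.
A = 2.1 × 3.87 = 8.127 m².
Resultant F = γ·h_c·A = 10.84005 × 7.135 × 8.127 = 628.573 kN.
I_c = b·h³/12 = 2.1 × 3.87³/12 = 10.1431 m⁴.
Centre of pressure: y_p = y_c + I_c/(y_c·A) = 7.135 + 10.1431/(7.135 × 8.127) = 7.135 + 0.174923 = 7.30992 m along the plane.
The resultant acts 1.935 + 0.174923 = 2.10992 m (along the plate) below the hinge at the top edge, so the moment about the hinge is M = F × 2.10992 = 628.573 × 2.10992 = 1326.24 kN·m.
A normal force at the bottom, 3.87 m from the hinge, must supply this moment: P = 1326.24/3.87 = 342.698 kN.

P ≈ 343 kN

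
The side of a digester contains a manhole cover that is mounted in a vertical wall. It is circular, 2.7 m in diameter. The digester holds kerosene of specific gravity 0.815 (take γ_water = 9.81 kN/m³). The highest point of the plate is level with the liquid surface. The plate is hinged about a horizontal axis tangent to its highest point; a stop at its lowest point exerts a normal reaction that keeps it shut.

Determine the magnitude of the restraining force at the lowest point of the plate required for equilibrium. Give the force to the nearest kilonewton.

P ≈ 39 kN

γ = 0.815 × 9.81 = 7.99515 kN/m³.
The centroid is at the centre, 1.35 m below the top of the plate, so the centroid depth is h_c = 1.35 m.
A = π(1.35)² = 5.72555 m².
Resultant F = γ·h_c·A = 7.99515 × 1.35 × 5.72555 = 61.7985 kN.
I_c = πr⁴/4 = π × 1.35⁴/4 = 2.6087 m⁴.
Centre of pressure: y_p = y_c + I_c/(y_c·A) = 1.35 + 2.6087/(1.35 × 5.72555) = 1.35 + 0.3375 = 1.6875 m along the plane.
The resultant acts 1.35 + 0.3375 = 1.6875 m (along the plate) below the hinge at the top edge, so the moment about the hinge is M = F × 1.6875 = 61.7985 × 1.6875 = 104.285 kN·m.
A normal force at the bottom, 2.7 m from the hinge, must supply this moment: P = 104.285/2.7 = 38.6241 kN.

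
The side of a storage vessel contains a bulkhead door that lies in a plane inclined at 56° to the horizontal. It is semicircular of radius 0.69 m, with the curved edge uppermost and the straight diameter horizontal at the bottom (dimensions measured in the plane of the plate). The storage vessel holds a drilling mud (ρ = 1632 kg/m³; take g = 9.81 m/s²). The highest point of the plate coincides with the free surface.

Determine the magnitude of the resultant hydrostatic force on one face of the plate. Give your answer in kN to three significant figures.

F ≈ 3.94 kN

γ = ρg = 1632 × 9.81 / 1000 = 16.00992 kN/m³.
Let θ = 56° be the plate's angle to the horizontal; measure y along the incline from where the plane meets the free surface. Vertical depth h = y·sinθ with sinθ = 0.829038.
The centroid lies 4r/(3π) = 0.292845 m above the diameter, so r − 4r/(3π) = 0.69 − 0.292845 = 0.397155 m below the topmost point, so y_c = 0.397155 m and h_c = 0.397155 × 0.829038 = 0.329257 m.
A = πr²/2 = π × 0.69²/2 = 0.747856 m².
Resultant F = γ·h_c·A = 16.00992 × 0.329257 × 0.747856 = 3.94223 kN.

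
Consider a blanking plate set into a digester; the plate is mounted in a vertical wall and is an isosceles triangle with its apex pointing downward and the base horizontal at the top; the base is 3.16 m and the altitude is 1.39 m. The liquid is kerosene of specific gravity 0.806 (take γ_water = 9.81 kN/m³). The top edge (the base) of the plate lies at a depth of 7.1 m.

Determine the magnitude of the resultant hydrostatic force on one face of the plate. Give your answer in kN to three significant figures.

F ≈ 131 kN

γ = 0.806 × 9.81 = 7.90686 kN/m³.
With the apex down, the centroid sits h/3 = 1.39/3 = 0.463333 m below the base (the top edge), so the centroid depth is h_c = 7.1 + 0.463333 = 7.56333 m.
A = ½ × 3.16 × 1.39 = 2.1962 m².
Resultant F = γ·h_c·A = 7.90686 × 7.56333 × 2.1962 = 131.338 kN.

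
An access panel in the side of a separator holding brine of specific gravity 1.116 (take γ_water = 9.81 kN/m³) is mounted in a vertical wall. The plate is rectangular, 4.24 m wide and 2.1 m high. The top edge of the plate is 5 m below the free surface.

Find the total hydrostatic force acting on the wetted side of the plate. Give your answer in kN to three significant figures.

γ = 1.116 × 9.81 = 10.94796 kN/m³.
The centroid lies 2.1/2 = 1.05 m below the top edge, so the centroid depth is h_c = 5 + 1.05 = 6.05 m.
A = 4.24 × 2.1 = 8.904 m².
Resultant F = γ·h_c·A = 10.94796 × 6.05 × 8.904 = 589.758 kN.

F ≈ 590 kN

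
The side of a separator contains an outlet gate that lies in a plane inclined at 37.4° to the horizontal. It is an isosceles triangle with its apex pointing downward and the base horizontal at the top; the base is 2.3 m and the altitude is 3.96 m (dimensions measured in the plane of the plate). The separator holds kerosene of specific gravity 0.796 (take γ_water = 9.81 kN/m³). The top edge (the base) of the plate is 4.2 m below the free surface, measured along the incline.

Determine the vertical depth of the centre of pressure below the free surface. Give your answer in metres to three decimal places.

h_p = 3.449 m

γ = 0.796 × 9.81 = 7.80876 kN/m³.
Let θ = 37.4° be the plate's angle to the horizontal; measure y along the incline from where the plane meets the free surface. Vertical depth h = y·sinθ with sinθ = 0.607376.
With the apex down, the centroid sits h/3 = 3.96/3 = 1.32 m below the base (the top edge), so y_c = 4.2 + 1.32 = 5.52 m and h_c = 5.52 × 0.607376 = 3.35272 m.
A = ½ × 2.3 × 3.96 = 4.554 m².
Resultant F = γ·h_c·A = 7.80876 × 3.35272 × 4.554 = 119.226 kN.
I_c = b·h³/36 = 2.3 × 3.96³/36 = 3.96744 m⁴.
Centre of pressure: y_p = y_c + I_c/(y_c·A) = 5.52 + 3.96744/(5.52 × 4.554) = 5.52 + 0.157826 = 5.67783 m along the plane.
Vertically, h_p = y_p·sinθ = 5.67783 × 0.607376 = 3.44858 m.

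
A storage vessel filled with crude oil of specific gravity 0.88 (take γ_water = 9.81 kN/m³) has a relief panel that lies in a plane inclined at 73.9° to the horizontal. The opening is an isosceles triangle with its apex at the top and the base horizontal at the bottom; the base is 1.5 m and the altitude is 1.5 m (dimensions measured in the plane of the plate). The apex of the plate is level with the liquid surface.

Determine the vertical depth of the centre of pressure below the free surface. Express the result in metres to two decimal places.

h_p = 1.08 m

γ = 0.88 × 9.81 = 8.6328 kN/m³.
Let θ = 73.9° be the plate's angle to the horizontal; measure y along the incline from where the plane meets the free surface. Vertical depth h = y·sinθ with sinθ = 0.960779.
With the apex up, the centroid sits 2h/3 = 2 × 1.5/3 = 1 m below the apex, so y_c = 1 m and h_c = 1 × 0.960779 = 0.960779 m.
A = ½ × 1.5 × 1.5 = 1.125 m².
Resultant F = γ·h_c·A = 8.6328 × 0.960779 × 1.125 = 9.33099 kN.
I_c = b·h³/36 = 1.5 × 1.5³/36 = 0.140625 m⁴.
Centre of pressure: y_p = y_c + I_c/(y_c·A) = 1 + 0.140625/(1 × 1.125) = 1 + 0.125 = 1.125 m along the plane.
Vertically, h_p = y_p·sinθ = 1.125 × 0.960779 = 1.08088 m.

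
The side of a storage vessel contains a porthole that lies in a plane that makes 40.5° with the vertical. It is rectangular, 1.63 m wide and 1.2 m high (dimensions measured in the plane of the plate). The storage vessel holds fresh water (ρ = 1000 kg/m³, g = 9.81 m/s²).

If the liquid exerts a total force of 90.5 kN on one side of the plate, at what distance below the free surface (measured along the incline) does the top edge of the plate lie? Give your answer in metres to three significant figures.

γ = ρg = 1000 × 9.81 = 9810 N/m³ = 9.81 kN/m³.
A = 1.63 × 1.2 = 1.956 m².
From F = γ·h_c·A, the centroid depth is h_c = 90.5/(9.81 × 1.956) = 4.7164 m.
The plate makes 40.5° with the vertical, i.e. θ = 90° − 40.5° = 49.5° to the horizontal. Measuring y along the incline from the free-surface line, vertical depth h = y·sinθ with sinθ = 0.760406.
Along the incline, y_c = h_c/sinθ = 4.7164/0.760406 = 6.20248 m.
The centroid lies 1.2/2 = 0.6 m below the top edge, so the top edge sits at y_top = 6.20248 − 0.6 = 5.60248 m along the incline.

y_top ≈ 5.60 m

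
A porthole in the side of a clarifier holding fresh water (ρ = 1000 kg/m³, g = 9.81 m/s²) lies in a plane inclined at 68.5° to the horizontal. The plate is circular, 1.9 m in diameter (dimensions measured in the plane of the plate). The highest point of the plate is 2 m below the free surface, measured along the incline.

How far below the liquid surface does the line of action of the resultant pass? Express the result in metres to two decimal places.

γ = ρg = 1000 × 9.81 = 9810 N/m³ = 9.81 kN/m³.
Let θ = 68.5° be the plate's angle to the horizontal; measure y along the incline from where the plane meets the free surface. Vertical depth h = y·sinθ with sinθ = 0.930418.
The centroid is at the centre, 0.95 m below the top of the plate, so y_c = 2 + 0.95 = 2.95 m and h_c = 2.95 × 0.930418 = 2.74473 m.
A = π(0.95)² = 2.83529 m².
Resultant F = γ·h_c·A = 9.81 × 2.74473 × 2.83529 = 76.3425 kN.
I_c = πr⁴/4 = π × 0.95⁴/4 = 0.639712 m⁴.
Centre of pressure: y_p = y_c + I_c/(y_c·A) = 2.95 + 0.639712/(2.95 × 2.83529) = 2.95 + 0.076483 = 3.02648 m along the plane.
Vertically, h_p = y_p·sinθ = 3.02648 × 0.930418 = 2.81589 m.

h_p = 2.82 m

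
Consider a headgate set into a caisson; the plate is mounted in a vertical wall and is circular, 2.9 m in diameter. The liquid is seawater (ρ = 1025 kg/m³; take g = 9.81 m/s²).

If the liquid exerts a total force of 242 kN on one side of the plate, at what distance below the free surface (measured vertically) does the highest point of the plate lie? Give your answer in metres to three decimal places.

d_top ≈ 2.194 m

γ = ρg = 1025 × 9.81 / 1000 = 10.05525 kN/m³.
A = π(1.45)² = 6.6052 m².
From F = γ·h_c·A, the centroid depth is h_c = 242/(10.05525 × 6.6052) = 3.64365 m.
The centroid is at the centre, 1.45 m below the top of the plate, so the highest point sits at h_top = 3.64365 − 1.45 = 2.19365 m below the surface.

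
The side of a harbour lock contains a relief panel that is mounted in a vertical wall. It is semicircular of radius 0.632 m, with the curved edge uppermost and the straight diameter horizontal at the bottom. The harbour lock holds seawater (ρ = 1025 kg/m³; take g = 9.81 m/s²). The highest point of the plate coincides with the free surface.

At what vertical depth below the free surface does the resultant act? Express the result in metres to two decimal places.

γ = ρg = 1025 × 9.81 / 1000 = 10.05525 kN/m³.
The centroid lies 4r/(3π) = 0.268229 m above the diameter, so r − 4r/(3π) = 0.632 − 0.268229 = 0.363771 m below the topmost point, so the centroid depth is h_c = 0.363771 m.
A = πr²/2 = π × 0.632²/2 = 0.627414 m².
Resultant F = γ·h_c·A = 10.05525 × 0.363771 × 0.627414 = 2.29496 kN.
I_c = (π/8 − 8/(9π))·r⁴ = 0.109757 × 0.632⁴ = 0.0175106 m⁴.
Centre of pressure: y_p = y_c + I_c/(y_c·A) = 0.363771 + 0.0175106/(0.363771 × 0.627414) = 0.363771 + 0.0767218 = 0.440493 m along the plane.

h_p = 0.44 m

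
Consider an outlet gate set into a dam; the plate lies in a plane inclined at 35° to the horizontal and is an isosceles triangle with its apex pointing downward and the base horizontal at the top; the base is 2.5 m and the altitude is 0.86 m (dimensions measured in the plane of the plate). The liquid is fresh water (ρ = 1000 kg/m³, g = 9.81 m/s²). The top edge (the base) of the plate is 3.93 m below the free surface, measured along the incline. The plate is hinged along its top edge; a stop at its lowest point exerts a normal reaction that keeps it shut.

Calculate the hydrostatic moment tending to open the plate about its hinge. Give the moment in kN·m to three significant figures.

M ≈ 7.56 kN·m

γ = ρg = 1000 × 9.81 = 9810 N/m³ = 9.81 kN/m³.
Let θ = 35° be the plate's angle to the horizontal; measure y along the incline from where the plane meets the free surface. Vertical depth h = y·sinθ with sinθ = 0.573576.
With the apex down, the centroid sits h/3 = 0.86/3 = 0.286667 m below the base (the top edge), so y_c = 3.93 + 0.286667 = 4.21667 m and h_c = 4.21667 × 0.573576 = 2.41858 m.
A = ½ × 2.5 × 0.86 = 1.075 m².
Resultant F = γ·h_c·A = 9.81 × 2.41858 × 1.075 = 25.5057 kN.
I_c = b·h³/36 = 2.5 × 0.86³/36 = 0.0441706 m⁴.
Centre of pressure: y_p = y_c + I_c/(y_c·A) = 4.21667 + 0.0441706/(4.21667 × 1.075) = 4.21667 + 0.0097444 = 4.22641 m along the plane.
The resultant acts 0.286667 + 0.0097444 = 0.296411 m (along the plate) below the hinge at the top edge, so the moment about the hinge is M = F × 0.296411 = 25.5057 × 0.296411 = 7.56017 kN·m.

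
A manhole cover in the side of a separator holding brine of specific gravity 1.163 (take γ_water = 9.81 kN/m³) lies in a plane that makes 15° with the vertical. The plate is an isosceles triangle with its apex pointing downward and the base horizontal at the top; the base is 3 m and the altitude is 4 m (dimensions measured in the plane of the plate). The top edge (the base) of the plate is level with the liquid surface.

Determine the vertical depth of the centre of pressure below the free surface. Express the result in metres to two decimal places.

γ = 1.163 × 9.81 = 11.40903 kN/m³.
The plate makes 15° with the vertical, i.e. θ = 90° − 15° = 75° to the horizontal. Measuring y along the incline from the free-surface line, vertical depth h = y·sinθ with sinθ = 0.965926.
With the apex down, the centroid sits h/3 = 4/3 = 1.33333 m below the base (the top edge), so y_c = 1.33333 m and h_c = 1.33333 × 0.965926 = 1.2879 m.
A = ½ × 3 × 4 = 6 m².
Resultant F = γ·h_c·A = 11.40903 × 1.2879 × 6 = 88.1621 kN.
I_c = b·h³/36 = 3 × 4³/36 = 5.33333 m⁴.
Centre of pressure: y_p = y_c + I_c/(y_c·A) = 1.33333 + 5.33333/(1.33333 × 6) = 1.33333 + 0.666668 = 2 m along the plane.
Vertically, h_p = y_p·sinθ = 2 × 0.965926 = 1.93185 m.

h_p = 1.93 m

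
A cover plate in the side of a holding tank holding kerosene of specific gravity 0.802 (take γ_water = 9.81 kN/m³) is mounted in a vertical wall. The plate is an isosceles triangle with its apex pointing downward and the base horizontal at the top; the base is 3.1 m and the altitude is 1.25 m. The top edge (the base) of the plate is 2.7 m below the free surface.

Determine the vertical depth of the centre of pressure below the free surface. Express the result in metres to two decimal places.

γ = 0.802 × 9.81 = 7.86762 kN/m³.
With the apex down, the centroid sits h/3 = 1.25/3 = 0.416667 m below the base (the top edge), so the centroid depth is h_c = 2.7 + 0.416667 = 3.11667 m.
A = ½ × 3.1 × 1.25 = 1.9375 m².
Resultant F = γ·h_c·A = 7.86762 × 3.11667 × 1.9375 = 47.509 kN.
I_c = b·h³/36 = 3.1 × 1.25³/36 = 0.168186 m⁴.
Centre of pressure: y_p = y_c + I_c/(y_c·A) = 3.11667 + 0.168186/(3.11667 × 1.9375) = 3.11667 + 0.0278521 = 3.14452 m along the plane.

h_p = 3.14 m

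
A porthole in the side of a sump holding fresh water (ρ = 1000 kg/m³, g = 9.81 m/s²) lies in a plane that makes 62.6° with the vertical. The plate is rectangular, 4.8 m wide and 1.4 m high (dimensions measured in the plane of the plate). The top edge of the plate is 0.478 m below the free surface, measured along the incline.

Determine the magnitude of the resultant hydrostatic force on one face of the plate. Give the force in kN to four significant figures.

F ≈ 35.74 kN

γ = ρg = 1000 × 9.81 = 9810 N/m³ = 9.81 kN/m³.
The plate makes 62.6° with the vertical, i.e. θ = 90° − 62.6° = 27.4° to the horizontal. Measuring y along the incline from the free-surface line, vertical depth h = y·sinθ with sinθ = 0.460200.
The centroid lies 1.4/2 = 0.7 m below the top edge, so y_c = 0.478 + 0.7 = 1.178 m and h_c = 1.178 × 0.460200 = 0.542116 m.
A = 4.8 × 1.4 = 6.72 m².
Resultant F = γ·h_c·A = 9.81 × 0.542116 × 6.72 = 35.738 kN.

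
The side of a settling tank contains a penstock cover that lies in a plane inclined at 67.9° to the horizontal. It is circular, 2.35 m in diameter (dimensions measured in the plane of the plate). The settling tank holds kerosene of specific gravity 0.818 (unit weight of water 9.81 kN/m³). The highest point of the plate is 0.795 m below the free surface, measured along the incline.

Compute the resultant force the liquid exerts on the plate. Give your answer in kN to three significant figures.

γ = 0.818 × 9.81 = 8.02458 kN/m³.
Let θ = 67.9° be the plate's angle to the horizontal; measure y along the incline from where the plane meets the free surface. Vertical depth h = y·sinθ with sinθ = 0.926529.
The centroid is at the centre, 1.175 m below the top of the plate, so y_c = 0.795 + 1.175 = 1.97 m and h_c = 1.97 × 0.926529 = 1.82526 m.
A = π(1.175)² = 4.33736 m².
Resultant F = γ·h_c·A = 8.02458 × 1.82526 × 4.33736 = 63.5291 kN.

F ≈ 63.5 kN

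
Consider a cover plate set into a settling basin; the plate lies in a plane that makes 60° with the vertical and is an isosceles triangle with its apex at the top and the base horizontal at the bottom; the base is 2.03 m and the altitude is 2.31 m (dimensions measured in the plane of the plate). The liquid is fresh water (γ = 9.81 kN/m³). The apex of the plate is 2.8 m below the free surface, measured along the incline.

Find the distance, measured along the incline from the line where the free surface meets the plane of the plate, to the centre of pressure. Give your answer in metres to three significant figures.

y_p = 4.41 m

γ = 9.81 kN/m³.
The plate makes 60° with the vertical, i.e. θ = 90° − 60° = 30° to the horizontal. Measuring y along the incline from the free-surface line, vertical depth h = y·sinθ with sinθ = 0.500000.
With the apex up, the centroid sits 2h/3 = 2 × 2.31/3 = 1.54 m below the apex, so y_c = 2.8 + 1.54 = 4.34 m and h_c = 4.34 × 0.500000 = 2.17 m.
A = ½ × 2.03 × 2.31 = 2.34465 m².
Resultant F = γ·h_c·A = 9.81 × 2.17 × 2.34465 = 49.9122 kN.
I_c = b·h³/36 = 2.03 × 2.31³/36 = 0.695071 m⁴.
Centre of pressure: y_p = y_c + I_c/(y_c·A) = 4.34 + 0.695071/(4.34 × 2.34465) = 4.34 + 0.0683064 = 4.40831 m along the plane.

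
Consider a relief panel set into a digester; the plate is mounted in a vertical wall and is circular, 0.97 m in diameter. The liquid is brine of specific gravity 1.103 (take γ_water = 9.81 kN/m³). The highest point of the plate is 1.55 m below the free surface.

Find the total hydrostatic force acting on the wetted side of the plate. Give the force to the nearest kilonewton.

γ = 1.103 × 9.81 = 10.82043 kN/m³.
The centroid is at the centre, 0.485 m below the top of the plate, so the centroid depth is h_c = 1.55 + 0.485 = 2.035 m.
A = π(0.485)² = 0.738981 m².
Resultant F = γ·h_c·A = 10.82043 × 2.035 × 0.738981 = 16.272 kN.

F ≈ 16 kN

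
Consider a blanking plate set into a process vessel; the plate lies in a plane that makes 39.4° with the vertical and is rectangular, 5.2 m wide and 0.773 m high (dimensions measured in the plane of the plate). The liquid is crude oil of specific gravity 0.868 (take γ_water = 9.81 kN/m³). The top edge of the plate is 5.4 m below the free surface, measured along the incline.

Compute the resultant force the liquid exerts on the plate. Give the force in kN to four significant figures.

F ≈ 153.0 kN

γ = 0.868 × 9.81 = 8.51508 kN/m³.
The plate makes 39.4° with the vertical, i.e. θ = 90° − 39.4° = 50.6° to the horizontal. Measuring y along the incline from the free-surface line, vertical depth h = y·sinθ with sinθ = 0.772734.
The centroid lies 0.773/2 = 0.3865 m below the top edge, so y_c = 5.4 + 0.3865 = 5.7865 m and h_c = 5.7865 × 0.772734 = 4.47143 m.
A = 5.2 × 0.773 = 4.0196 m².
Resultant F = γ·h_c·A = 8.51508 × 4.47143 × 4.0196 = 153.045 kN.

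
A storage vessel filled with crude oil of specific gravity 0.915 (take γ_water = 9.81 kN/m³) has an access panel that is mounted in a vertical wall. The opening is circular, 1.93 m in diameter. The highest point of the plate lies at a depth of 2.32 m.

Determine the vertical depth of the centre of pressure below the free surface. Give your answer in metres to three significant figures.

γ = 0.915 × 9.81 = 8.97615 kN/m³.
The centroid is at the centre, 0.965 m below the top of the plate, so the centroid depth is h_c = 2.32 + 0.965 = 3.285 m.
A = π(0.965)² = 2.92553 m².
Resultant F = γ·h_c·A = 8.97615 × 3.285 × 2.92553 = 86.2641 kN.
I_c = πr⁴/4 = π × 0.965⁴/4 = 0.681082 m⁴.
Centre of pressure: y_p = y_c + I_c/(y_c·A) = 3.285 + 0.681082/(3.285 × 2.92553) = 3.285 + 0.0708695 = 3.35587 m along the plane.

h_p = 3.36 m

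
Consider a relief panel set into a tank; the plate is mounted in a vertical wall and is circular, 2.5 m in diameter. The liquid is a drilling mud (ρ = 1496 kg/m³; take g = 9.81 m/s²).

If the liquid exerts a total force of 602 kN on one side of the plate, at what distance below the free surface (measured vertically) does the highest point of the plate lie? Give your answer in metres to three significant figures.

d_top ≈ 7.11 m

γ = ρg = 1496 × 9.81 / 1000 = 14.67576 kN/m³.
A = π(1.25)² = 4.90874 m².
From F = γ·h_c·A, the centroid depth is h_c = 602/(14.67576 × 4.90874) = 8.35653 m.
The centroid is at the centre, 1.25 m below the top of the plate, so the highest point sits at h_top = 8.35653 − 1.25 = 7.10653 m below the surface.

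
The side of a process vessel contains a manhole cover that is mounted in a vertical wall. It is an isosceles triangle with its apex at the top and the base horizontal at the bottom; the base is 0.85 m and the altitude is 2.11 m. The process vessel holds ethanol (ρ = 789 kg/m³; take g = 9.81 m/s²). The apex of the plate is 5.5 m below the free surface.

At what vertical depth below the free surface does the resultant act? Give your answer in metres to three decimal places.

γ = ρg = 789 × 9.81 / 1000 = 7.74009 kN/m³.
With the apex up, the centroid sits 2h/3 = 2 × 2.11/3 = 1.40667 m below the apex, so the centroid depth is h_c = 5.5 + 1.40667 = 6.90667 m.
A = ½ × 0.85 × 2.11 = 0.89675 m².
Resultant F = γ·h_c·A = 7.74009 × 6.90667 × 0.89675 = 47.9387 kN.
I_c = b·h³/36 = 0.85 × 2.11³/36 = 0.221801 m⁴.
Centre of pressure: y_p = y_c + I_c/(y_c·A) = 6.90667 + 0.221801/(6.90667 × 0.89675) = 6.90667 + 0.0358116 = 6.94248 m along the plane.

h_p = 6.942 m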